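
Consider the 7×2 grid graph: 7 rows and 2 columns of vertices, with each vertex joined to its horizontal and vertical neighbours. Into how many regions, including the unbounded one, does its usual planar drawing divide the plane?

The grid has V = 7·2 = 14 vertices and E = 7·1 + 2·6 = 19 edges.
F = 2 − V + E = 2 − 14 + 19 = 7.

7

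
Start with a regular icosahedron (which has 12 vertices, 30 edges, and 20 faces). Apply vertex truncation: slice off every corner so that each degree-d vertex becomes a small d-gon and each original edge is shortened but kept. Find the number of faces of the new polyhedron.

Truncation replaces each original edge-end by a new vertex, so V′ = 2E = 60.
Each original edge survives, and each old vertex of degree d contributes d new edges; summing degrees gives Σd = 2E, so E′ = E + 2E = 3E = 90.
Each original face survives and each original vertex becomes one new face: F′ = F + V = 32.

32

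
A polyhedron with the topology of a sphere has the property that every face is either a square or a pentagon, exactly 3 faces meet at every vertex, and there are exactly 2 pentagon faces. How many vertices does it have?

10

Let x be the number of squares; then F = 2 + x.
Edge–face incidences: 2E = 5·2 + 4·x = 10 + 4x.
Every vertex has degree 3, so 3V = 2E.
Euler: V − E + F = 2 ⇒ (2E)/3 − E + (2 + x) = 2.
Multiply by 6: 2·(2E) − 3·(2E) + 6·(2 + x) = 12, i.e. 12 + 6x − (10 + 4x) = 12.
Collecting terms: 2x + 2 = 12, so 2x = 10, so x = 5.
Then 2E = 10 + 4·5 = 30, so E = 15, V = 2E/3 = 10, F = 2 + 5 = 7.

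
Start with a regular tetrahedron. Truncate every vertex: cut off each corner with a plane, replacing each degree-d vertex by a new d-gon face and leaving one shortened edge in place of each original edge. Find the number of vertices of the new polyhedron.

The base solid has V = 4, E = 6, F = 4.
Truncation replaces each original edge-end by a new vertex, so V′ = 2E = 12.
Each original edge survives, and each old vertex of degree d contributes d new edges; summing degrees gives Σd = 2E, so E′ = E + 2E = 3E = 18.
Each original face survives and each original vertex becomes one new face: F′ = F + V = 8.

12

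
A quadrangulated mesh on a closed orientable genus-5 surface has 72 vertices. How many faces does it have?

80

χ = 2 − 2·5 = -8, and every face is a square so 4F = 2E.
V − E + F = -8 with E = 4F/2 gives 72 − (4/2 − 1)·F = -8, so F = 80 and E = 160.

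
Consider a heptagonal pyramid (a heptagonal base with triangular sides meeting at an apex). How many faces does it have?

A pyramid on an n-gon base has one n-gon and n triangles: V = 7 + 1 = 8, E = 2·7 = 14, F = 7 + 1 = 8.
Check: V − E + F = 8 − 14 + 8 = 2.

8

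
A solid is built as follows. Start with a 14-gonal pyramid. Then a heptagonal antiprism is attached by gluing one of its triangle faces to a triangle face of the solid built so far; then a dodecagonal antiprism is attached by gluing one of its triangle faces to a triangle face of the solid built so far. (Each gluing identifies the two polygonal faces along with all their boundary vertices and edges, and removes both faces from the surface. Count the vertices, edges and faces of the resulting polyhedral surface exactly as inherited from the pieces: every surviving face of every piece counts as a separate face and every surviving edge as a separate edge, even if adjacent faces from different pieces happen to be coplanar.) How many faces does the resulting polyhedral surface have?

53

A 14-gonal pyramid: V=15, E=28, F=15.
Attach a heptagonal antiprism (V=14, E=28, F=16) along a 3-gon: merge 3 vertices and 3 edges, delete both glued faces → V=26, E=53, F=29.
Attach a dodecagonal antiprism (V=24, E=48, F=26) along a 3-gon: merge 3 vertices and 3 edges, delete both glued faces → V=47, E=98, F=53.
Check: V − E + F = 47 − 98 + 53 = 2.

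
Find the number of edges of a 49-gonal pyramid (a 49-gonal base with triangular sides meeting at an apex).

98

A pyramid on an n-gon base has one n-gon and n triangles: V = 49 + 1 = 50, E = 2·49 = 98, F = 49 + 1 = 50.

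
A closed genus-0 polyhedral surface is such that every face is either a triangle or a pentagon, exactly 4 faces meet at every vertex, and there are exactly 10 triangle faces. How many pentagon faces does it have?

Let x be the number of pentagons; then F = 10 + x.
Edge–face incidences: 2E = 3·10 + 5·x = 30 + 5x.
Every vertex has degree 4, so 4V = 2E.
Euler: V − E + F = 2 ⇒ (2E)/4 − E + (10 + x) = 2.
Multiply by 8: 2·(2E) − 4·(2E) + 8·(10 + x) = 16, i.e. 80 + 8x − 2·(30 + 5x) = 16.
Collecting terms: −2x + 20 = 16, so −2x = −4, so x = 2.
Then 2E = 30 + 5·2 = 40, so E = 20, V = 2E/4 = 10, F = 10 + 2 = 12.

2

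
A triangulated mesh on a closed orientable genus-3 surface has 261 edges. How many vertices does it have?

83

χ = 2 − 2·3 = -4, and every face is a triangle so 3F = 2E.
F = 2E/3 = 174. Then V = -4 + E − F = -4 + 261 − 174 = 83.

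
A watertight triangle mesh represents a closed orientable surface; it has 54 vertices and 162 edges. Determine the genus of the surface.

1

Every face is a triangle and each edge borders two faces, so 3F = 2·162, giving F = 108.
χ = V − E + F = 54 − 162 + 108 = 0.
For a closed orientable surface χ = 2 − 2g, so g = (2 − (0))/2 = 1.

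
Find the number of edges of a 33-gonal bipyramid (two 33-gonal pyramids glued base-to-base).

99

A bipyramid over an n-gon has 2n triangular faces and n + 2 vertices: V = 33 + 2 = 35, E = 3·33 = 99, F = 2·33 = 66.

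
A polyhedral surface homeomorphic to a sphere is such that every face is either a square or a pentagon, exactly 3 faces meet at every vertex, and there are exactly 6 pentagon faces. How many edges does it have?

Let x be the number of squares; then F = 6 + x.
Edge–face incidences: 2E = 5·6 + 4·x = 30 + 4x.
Every vertex has degree 3, so 3V = 2E.
Euler: V − E + F = 2 ⇒ (2E)/3 − E + (6 + x) = 2.
Multiply by 6: 2·(2E) − 3·(2E) + 6·(6 + x) = 12, i.e. 36 + 6x − (30 + 4x) = 12.
Collecting terms: 2x + 6 = 12, so 2x = 6, so x = 3.
Then 2E = 30 + 4·3 = 42, so E = 21, V = 2E/3 = 14, F = 6 + 3 = 9.

21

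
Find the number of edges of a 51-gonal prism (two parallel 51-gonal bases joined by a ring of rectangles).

A prism on an n-gon has two n-gon bases and n rectangular sides: V = 2·51 = 102, E = 3·51 = 153, F = 51 + 2 = 53.

153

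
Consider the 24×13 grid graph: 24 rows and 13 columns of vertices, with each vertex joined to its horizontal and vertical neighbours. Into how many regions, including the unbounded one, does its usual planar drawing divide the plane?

The grid has V = 24·13 = 312 vertices and E = 24·12 + 13·23 = 587 edges.
F = 2 − V + E = 2 − 312 + 587 = 277.

277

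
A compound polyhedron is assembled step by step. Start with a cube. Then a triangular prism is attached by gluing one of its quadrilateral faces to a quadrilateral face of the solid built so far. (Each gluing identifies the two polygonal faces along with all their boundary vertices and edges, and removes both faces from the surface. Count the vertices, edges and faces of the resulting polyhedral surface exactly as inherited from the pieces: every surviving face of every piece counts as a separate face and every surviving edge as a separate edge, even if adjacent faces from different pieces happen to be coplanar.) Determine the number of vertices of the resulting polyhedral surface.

A cube: V=8, E=12, F=6.
Attach a triangular prism (V=6, E=9, F=5) along a 4-gon: merge 4 vertices and 4 edges, delete both glued faces → V=10, E=17, F=9.
Check: V − E + F = 10 − 17 + 9 = 2.

10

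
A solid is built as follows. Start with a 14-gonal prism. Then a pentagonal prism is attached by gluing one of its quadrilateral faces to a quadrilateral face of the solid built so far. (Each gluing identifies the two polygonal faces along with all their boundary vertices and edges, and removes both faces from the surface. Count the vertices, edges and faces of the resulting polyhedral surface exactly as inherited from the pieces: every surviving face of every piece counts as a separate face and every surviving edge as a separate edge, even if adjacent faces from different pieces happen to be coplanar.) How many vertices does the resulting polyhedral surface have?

A 14-gonal prism: V=28, E=42, F=16.
Attach a pentagonal prism (V=10, E=15, F=7) along a 4-gon: merge 4 vertices and 4 edges, delete both glued faces → V=34, E=53, F=21.
Check: V − E + F = 34 − 53 + 21 = 2.

34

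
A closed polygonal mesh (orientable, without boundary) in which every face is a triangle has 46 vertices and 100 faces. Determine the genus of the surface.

3

Every face is a triangle, so 2E = 3·100 = 300, giving E = 150.
χ = V − E + F = 46 − 150 + 100 = -4.
For a closed orientable surface χ = 2 − 2g, so g = (2 − (-4))/2 = 3.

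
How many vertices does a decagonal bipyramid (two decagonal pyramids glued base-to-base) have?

12

A bipyramid over an n-gon has 2n triangular faces and n + 2 vertices: V = 10 + 2 = 12, E = 3·10 = 30, F = 2·10 = 20.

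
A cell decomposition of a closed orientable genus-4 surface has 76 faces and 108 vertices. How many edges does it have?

190

For a closed orientable surface of genus 4, χ = 2 − 2·4 = -6.
E = V + F − (-6) = 108 + 76 − (-6) = 190.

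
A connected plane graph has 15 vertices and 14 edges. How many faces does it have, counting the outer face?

Euler's formula for a connected plane graph: V − E + F = 2, so F = 2 − 15 + 14 = 1.

1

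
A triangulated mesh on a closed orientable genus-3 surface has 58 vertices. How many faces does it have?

124

χ = 2 − 2·3 = -4, and every face is a triangle so 3F = 2E.
V − E + F = -4 with E = 3F/2 gives 58 − (3/2 − 1)·F = -4, so F = 124 and E = 186.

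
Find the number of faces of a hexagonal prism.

A prism on an n-gon has two n-gon bases and n rectangular sides: V = 2·6 = 12, E = 3·6 = 18, F = 6 + 2 = 8.
Check: V − E + F = 12 − 18 + 8 = 2.

8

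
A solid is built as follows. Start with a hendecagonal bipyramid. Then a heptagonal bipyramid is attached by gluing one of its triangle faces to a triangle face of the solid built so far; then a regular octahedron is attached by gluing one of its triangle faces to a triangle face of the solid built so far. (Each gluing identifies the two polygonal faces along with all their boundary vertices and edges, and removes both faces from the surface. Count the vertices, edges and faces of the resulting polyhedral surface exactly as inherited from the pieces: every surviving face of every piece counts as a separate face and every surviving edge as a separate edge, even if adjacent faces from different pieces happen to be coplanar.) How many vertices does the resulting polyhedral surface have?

22

A hendecagonal bipyramid: V=13, E=33, F=22.
Attach a heptagonal bipyramid (V=9, E=21, F=14) along a 3-gon: merge 3 vertices and 3 edges, delete both glued faces → V=19, E=51, F=34.
Attach a regular octahedron (V=6, E=12, F=8) along a 3-gon: merge 3 vertices and 3 edges, delete both glued faces → V=22, E=60, F=40.
Check: V − E + F = 22 − 60 + 40 = 2.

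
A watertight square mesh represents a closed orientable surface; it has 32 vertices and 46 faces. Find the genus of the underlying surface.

8

Every face is a square, so 2E = 4·46 = 184, giving E = 92.
χ = V − E + F = 32 − 92 + 46 = -14.
For a closed orientable surface χ = 2 − 2g, so g = (2 − (-14))/2 = 8.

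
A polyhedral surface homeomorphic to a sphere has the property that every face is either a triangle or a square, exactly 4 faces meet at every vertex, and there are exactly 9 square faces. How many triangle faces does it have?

8

Let x be the number of triangles; then F = 9 + x.
Edge–face incidences: 2E = 4·9 + 3·x = 36 + 3x.
Every vertex has degree 4, so 4V = 2E.
Euler: V − E + F = 2 ⇒ (2E)/4 − E + (9 + x) = 2.
Multiply by 8: 2·(2E) − 4·(2E) + 8·(9 + x) = 16, i.e. 72 + 8x − 2·(36 + 3x) = 16.
Collecting terms: 2x = 16, so x = 8.
Then 2E = 36 + 3·8 = 60, so E = 30, V = 2E/4 = 15, F = 9 + 8 = 17.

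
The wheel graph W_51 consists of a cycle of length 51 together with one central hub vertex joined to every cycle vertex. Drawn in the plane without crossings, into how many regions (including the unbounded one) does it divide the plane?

W_51 has V = 51 + 1 = 52 vertices and E = 2·51 = 102 edges.
By Euler's formula F = 2 − V + E = 2 − 52 + 102 = 52.

52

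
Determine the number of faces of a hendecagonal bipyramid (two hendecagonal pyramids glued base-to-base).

22

A bipyramid over an n-gon has 2n triangular faces and n + 2 vertices: V = 11 + 2 = 13, E = 3·11 = 33, F = 2·11 = 22.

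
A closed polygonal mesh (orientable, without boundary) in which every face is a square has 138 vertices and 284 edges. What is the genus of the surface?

3

Every face is a square and each edge borders two faces, so 4F = 2·284, giving F = 142.
χ = V − E + F = 138 − 284 + 142 = -4.
For a closed orientable surface χ = 2 − 2g, so g = (2 − (-4))/2 = 3.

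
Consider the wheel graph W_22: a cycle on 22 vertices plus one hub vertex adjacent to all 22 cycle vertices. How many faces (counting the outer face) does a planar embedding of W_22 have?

W_22 has V = 22 + 1 = 23 vertices and E = 2·22 = 44 edges.
By Euler's formula F = 2 − V + E = 2 − 23 + 44 = 23.

23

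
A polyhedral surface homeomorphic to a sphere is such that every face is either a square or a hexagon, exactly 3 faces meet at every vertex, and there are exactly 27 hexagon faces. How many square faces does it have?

Let x be the number of squares; then F = 27 + x.
Edge–face incidences: 2E = 6·27 + 4·x = 162 + 4x.
Every vertex has degree 3, so 3V = 2E.
Euler: V − E + F = 2 ⇒ (2E)/3 − E + (27 + x) = 2.
Multiply by 6: 2·(2E) − 3·(2E) + 6·(27 + x) = 12, i.e. 162 + 6x − (162 + 4x) = 12.
Collecting terms: 2x = 12, so x = 6.
Then 2E = 162 + 4·6 = 186, so E = 93, V = 2E/3 = 62, F = 27 + 6 = 33.

6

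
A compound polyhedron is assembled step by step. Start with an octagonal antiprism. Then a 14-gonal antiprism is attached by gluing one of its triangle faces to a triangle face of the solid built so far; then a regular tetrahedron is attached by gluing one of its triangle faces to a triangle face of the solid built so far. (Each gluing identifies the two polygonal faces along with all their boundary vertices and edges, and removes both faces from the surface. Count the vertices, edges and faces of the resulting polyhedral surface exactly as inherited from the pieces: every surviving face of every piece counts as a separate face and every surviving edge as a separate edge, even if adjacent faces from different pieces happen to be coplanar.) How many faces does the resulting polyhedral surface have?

An octagonal antiprism: V=16, E=32, F=18.
Attach a 14-gonal antiprism (V=28, E=56, F=30) along a 3-gon: merge 3 vertices and 3 edges, delete both glued faces → V=41, E=85, F=46.
Attach a regular tetrahedron (V=4, E=6, F=4) along a 3-gon: merge 3 vertices and 3 edges, delete both glued faces → V=42, E=88, F=48.
Check: V − E + F = 42 − 88 + 48 = 2.

48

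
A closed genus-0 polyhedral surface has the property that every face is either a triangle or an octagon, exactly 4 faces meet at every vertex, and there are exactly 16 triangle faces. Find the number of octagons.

Let x be the number of octagons; then F = 16 + x.
Edge–face incidences: 2E = 3·16 + 8·x = 48 + 8x.
Every vertex has degree 4, so 4V = 2E.
Euler: V − E + F = 2 ⇒ (2E)/4 − E + (16 + x) = 2.
Multiply by 8: 2·(2E) − 4·(2E) + 8·(16 + x) = 16, i.e. 128 + 8x − 2·(48 + 8x) = 16.
Collecting terms: −8x + 32 = 16, so −8x = −16, so x = 2.
Then 2E = 48 + 8·2 = 64, so E = 32, V = 2E/4 = 16, F = 16 + 2 = 18.

2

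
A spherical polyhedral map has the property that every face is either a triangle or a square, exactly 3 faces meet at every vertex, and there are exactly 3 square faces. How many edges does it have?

9

Let x be the number of triangles; then F = 3 + x.
Edge–face incidences: 2E = 4·3 + 3·x = 12 + 3x.
Every vertex has degree 3, so 3V = 2E.
Euler: V − E + F = 2 ⇒ (2E)/3 − E + (3 + x) = 2.
Multiply by 6: 2·(2E) − 3·(2E) + 6·(3 + x) = 12, i.e. 18 + 6x − (12 + 3x) = 12.
Collecting terms: 3x + 6 = 12, so 3x = 6, so x = 2.
Then 2E = 12 + 3·2 = 18, so E = 9, V = 2E/3 = 6, F = 3 + 2 = 5.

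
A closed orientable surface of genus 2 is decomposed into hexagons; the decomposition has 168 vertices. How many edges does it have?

255

χ = 2 − 2·2 = -2, and every face is a hexagon so 6F = 2E.
V − E + F = -2 with E = 6F/2 gives 168 − (6/2 − 1)·F = -2, so F = 85 and E = 255.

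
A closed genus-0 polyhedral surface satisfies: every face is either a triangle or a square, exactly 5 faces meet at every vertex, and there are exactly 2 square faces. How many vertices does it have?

Let x be the number of triangles; then F = 2 + x.
Edge–face incidences: 2E = 4·2 + 3·x = 8 + 3x.
Every vertex has degree 5, so 5V = 2E.
Euler: V − E + F = 2 ⇒ (2E)/5 − E + (2 + x) = 2.
Multiply by 10: 2·(2E) − 5·(2E) + 10·(2 + x) = 20, i.e. 20 + 10x − 3·(8 + 3x) = 20.
Collecting terms: x − 4 = 20, so x = 24.
Then 2E = 8 + 3·24 = 80, so E = 40, V = 2E/5 = 16, F = 2 + 24 = 26.

16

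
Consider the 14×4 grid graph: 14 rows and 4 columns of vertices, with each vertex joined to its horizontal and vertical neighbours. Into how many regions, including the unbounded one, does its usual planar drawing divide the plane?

The grid has V = 14·4 = 56 vertices and E = 14·3 + 4·13 = 94 edges.
F = 2 − V + E = 2 − 56 + 94 = 40.

40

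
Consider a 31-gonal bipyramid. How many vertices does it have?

33

A bipyramid over an n-gon has 2n triangular faces and n + 2 vertices: V = 31 + 2 = 33, E = 3·31 = 93, F = 2·31 = 62.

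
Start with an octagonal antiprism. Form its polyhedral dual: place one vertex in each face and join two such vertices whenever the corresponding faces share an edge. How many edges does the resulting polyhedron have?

The base solid has V = 16, E = 32, F = 18.
The dual swaps V and F and preserves E: V′ = F = 18, E′ = E = 32, F′ = V = 16.

32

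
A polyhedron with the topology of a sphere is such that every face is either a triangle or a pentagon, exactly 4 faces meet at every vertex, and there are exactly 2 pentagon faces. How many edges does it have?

20

Let x be the number of triangles; then F = 2 + x.
Edge–face incidences: 2E = 5·2 + 3·x = 10 + 3x.
Every vertex has degree 4, so 4V = 2E.
Euler: V − E + F = 2 ⇒ (2E)/4 − E + (2 + x) = 2.
Multiply by 8: 2·(2E) − 4·(2E) + 8·(2 + x) = 16, i.e. 16 + 8x − 2·(10 + 3x) = 16.
Collecting terms: 2x − 4 = 16, so 2x = 20, so x = 10.
Then 2E = 10 + 3·10 = 40, so E = 20, V = 2E/4 = 10, F = 2 + 10 = 12.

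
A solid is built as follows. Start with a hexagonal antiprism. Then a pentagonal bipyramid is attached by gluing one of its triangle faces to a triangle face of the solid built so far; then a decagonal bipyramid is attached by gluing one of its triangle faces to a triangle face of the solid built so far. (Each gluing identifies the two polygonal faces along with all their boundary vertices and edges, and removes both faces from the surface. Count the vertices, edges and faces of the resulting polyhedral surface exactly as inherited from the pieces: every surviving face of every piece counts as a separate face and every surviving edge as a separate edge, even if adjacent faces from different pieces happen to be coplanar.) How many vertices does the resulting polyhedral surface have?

25

A hexagonal antiprism: V=12, E=24, F=14.
Attach a pentagonal bipyramid (V=7, E=15, F=10) along a 3-gon: merge 3 vertices and 3 edges, delete both glued faces → V=16, E=36, F=22.
Attach a decagonal bipyramid (V=12, E=30, F=20) along a 3-gon: merge 3 vertices and 3 edges, delete both glued faces → V=25, E=63, F=40.
Check: V − E + F = 25 − 63 + 40 = 2.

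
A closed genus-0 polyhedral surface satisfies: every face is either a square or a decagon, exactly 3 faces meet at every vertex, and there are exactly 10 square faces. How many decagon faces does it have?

2

Let x be the number of decagons; then F = 10 + x.
Edge–face incidences: 2E = 4·10 + 10·x = 40 + 10x.
Every vertex has degree 3, so 3V = 2E.
Euler: V − E + F = 2 ⇒ (2E)/3 − E + (10 + x) = 2.
Multiply by 6: 2·(2E) − 3·(2E) + 6·(10 + x) = 12, i.e. 60 + 6x − (40 + 10x) = 12.
Collecting terms: −4x + 20 = 12, so −4x = −8, so x = 2.
Then 2E = 40 + 10·2 = 60, so E = 30, V = 2E/3 = 20, F = 10 + 2 = 12.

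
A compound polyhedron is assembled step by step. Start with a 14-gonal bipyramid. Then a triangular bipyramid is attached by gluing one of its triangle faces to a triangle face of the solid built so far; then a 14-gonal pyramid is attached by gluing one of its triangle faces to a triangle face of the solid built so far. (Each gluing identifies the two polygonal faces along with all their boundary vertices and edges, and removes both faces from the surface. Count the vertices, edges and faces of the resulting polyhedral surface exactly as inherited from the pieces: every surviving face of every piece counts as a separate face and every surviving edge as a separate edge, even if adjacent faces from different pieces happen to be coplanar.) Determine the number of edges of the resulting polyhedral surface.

73

A 14-gonal bipyramid: V=16, E=42, F=28.
Attach a triangular bipyramid (V=5, E=9, F=6) along a 3-gon: merge 3 vertices and 3 edges, delete both glued faces → V=18, E=48, F=32.
Attach a 14-gonal pyramid (V=15, E=28, F=15) along a 3-gon: merge 3 vertices and 3 edges, delete both glued faces → V=30, E=73, F=45.
Check: V − E + F = 30 − 73 + 45 = 2.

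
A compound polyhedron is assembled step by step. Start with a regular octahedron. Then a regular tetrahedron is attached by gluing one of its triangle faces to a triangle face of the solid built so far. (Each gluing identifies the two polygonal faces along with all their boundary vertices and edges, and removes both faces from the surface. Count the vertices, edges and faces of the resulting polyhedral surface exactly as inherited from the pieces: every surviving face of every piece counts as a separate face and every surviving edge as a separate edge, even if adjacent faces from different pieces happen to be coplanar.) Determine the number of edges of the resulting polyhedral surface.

15

A regular octahedron: V=6, E=12, F=8.
Attach a regular tetrahedron (V=4, E=6, F=4) along a 3-gon: merge 3 vertices and 3 edges, delete both glued faces → V=7, E=15, F=10.
Check: V − E + F = 7 − 15 + 10 = 2.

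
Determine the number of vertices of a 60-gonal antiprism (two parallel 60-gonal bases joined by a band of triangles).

An antiprism on an n-gon has two n-gon caps and 2n triangles: V = 2·60 = 120, E = 4·60 = 240, F = 2·60 + 2 = 122.
Check: V − E + F = 120 − 240 + 122 = 2.

120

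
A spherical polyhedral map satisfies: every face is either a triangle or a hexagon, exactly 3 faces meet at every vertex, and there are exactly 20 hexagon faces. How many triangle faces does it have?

4

Let x be the number of triangles; then F = 20 + x.
Edge–face incidences: 2E = 6·20 + 3·x = 120 + 3x.
Every vertex has degree 3, so 3V = 2E.
Euler: V − E + F = 2 ⇒ (2E)/3 − E + (20 + x) = 2.
Multiply by 6: 2·(2E) − 3·(2E) + 6·(20 + x) = 12, i.e. 120 + 6x − (120 + 3x) = 12.
Collecting terms: 3x = 12, so x = 4.
Then 2E = 120 + 3·4 = 132, so E = 66, V = 2E/3 = 44, F = 20 + 4 = 24.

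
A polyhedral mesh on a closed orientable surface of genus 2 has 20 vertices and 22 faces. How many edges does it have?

For a closed orientable surface of genus 2, χ = 2 − 2·2 = -2.
E = V + F − (-2) = 20 + 22 − (-2) = 44.

44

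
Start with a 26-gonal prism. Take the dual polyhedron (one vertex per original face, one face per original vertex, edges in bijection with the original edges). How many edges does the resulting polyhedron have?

78

The base solid has V = 52, E = 78, F = 28.
The dual swaps V and F and preserves E: V′ = F = 28, E′ = E = 78, F′ = V = 52.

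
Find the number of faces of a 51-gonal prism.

53

A prism on an n-gon has two n-gon bases and n rectangular sides: V = 2·51 = 102, E = 3·51 = 153, F = 51 + 2 = 53.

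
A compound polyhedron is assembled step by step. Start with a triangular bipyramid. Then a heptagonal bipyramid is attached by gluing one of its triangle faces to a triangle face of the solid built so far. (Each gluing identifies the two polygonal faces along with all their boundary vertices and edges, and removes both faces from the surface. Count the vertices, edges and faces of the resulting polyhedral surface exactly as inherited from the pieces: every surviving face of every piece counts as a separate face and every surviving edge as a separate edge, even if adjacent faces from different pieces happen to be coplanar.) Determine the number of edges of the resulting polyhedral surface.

27

A triangular bipyramid: V=5, E=9, F=6.
Attach a heptagonal bipyramid (V=9, E=21, F=14) along a 3-gon: merge 3 vertices and 3 edges, delete both glued faces → V=11, E=27, F=18.
Check: V − E + F = 11 − 27 + 18 = 2.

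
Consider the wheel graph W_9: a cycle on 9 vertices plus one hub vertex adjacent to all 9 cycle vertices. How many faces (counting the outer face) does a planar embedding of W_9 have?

W_9 has V = 9 + 1 = 10 vertices and E = 2·9 = 18 edges.
By Euler's formula F = 2 − V + E = 2 − 10 + 18 = 10.

10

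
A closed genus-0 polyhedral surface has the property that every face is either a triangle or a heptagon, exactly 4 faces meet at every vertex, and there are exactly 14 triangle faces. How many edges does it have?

Let x be the number of heptagons; then F = 14 + x.
Edge–face incidences: 2E = 3·14 + 7·x = 42 + 7x.
Every vertex has degree 4, so 4V = 2E.
Euler: V − E + F = 2 ⇒ (2E)/4 − E + (14 + x) = 2.
Multiply by 8: 2·(2E) − 4·(2E) + 8·(14 + x) = 16, i.e. 112 + 8x − 2·(42 + 7x) = 16.
Collecting terms: −6x + 28 = 16, so −6x = −12, so x = 2.
Then 2E = 42 + 7·2 = 56, so E = 28, V = 2E/4 = 14, F = 14 + 2 = 16.

28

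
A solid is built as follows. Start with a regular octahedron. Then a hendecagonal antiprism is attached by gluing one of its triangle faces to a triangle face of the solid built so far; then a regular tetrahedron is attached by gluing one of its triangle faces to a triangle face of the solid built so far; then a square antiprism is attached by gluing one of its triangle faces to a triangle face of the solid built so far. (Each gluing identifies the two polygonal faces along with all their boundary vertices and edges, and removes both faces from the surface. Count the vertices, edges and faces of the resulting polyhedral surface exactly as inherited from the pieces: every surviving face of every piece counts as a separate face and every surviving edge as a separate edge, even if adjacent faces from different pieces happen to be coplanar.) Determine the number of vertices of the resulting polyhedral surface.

A regular octahedron: V=6, E=12, F=8.
Attach a hendecagonal antiprism (V=22, E=44, F=24) along a 3-gon: merge 3 vertices and 3 edges, delete both glued faces → V=25, E=53, F=30.
Attach a regular tetrahedron (V=4, E=6, F=4) along a 3-gon: merge 3 vertices and 3 edges, delete both glued faces → V=26, E=56, F=32.
Attach a square antiprism (V=8, E=16, F=10) along a 3-gon: merge 3 vertices and 3 edges, delete both glued faces → V=31, E=69, F=40.
Check: V − E + F = 31 − 69 + 40 = 2.

31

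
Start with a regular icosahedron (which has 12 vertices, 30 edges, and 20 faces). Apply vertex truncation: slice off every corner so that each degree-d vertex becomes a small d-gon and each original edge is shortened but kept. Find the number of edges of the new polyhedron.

90

Truncation replaces each original edge-end by a new vertex, so V′ = 2E = 60.
Each original edge survives, and each old vertex of degree d contributes d new edges; summing degrees gives Σd = 2E, so E′ = E + 2E = 3E = 90.
Each original face survives and each original vertex becomes one new face: F′ = F + V = 32.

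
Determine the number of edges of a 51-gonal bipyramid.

A bipyramid over an n-gon has 2n triangular faces and n + 2 vertices: V = 51 + 2 = 53, E = 3·51 = 153, F = 2·51 = 102.
Check: V − E + F = 53 − 153 + 102 = 2.

153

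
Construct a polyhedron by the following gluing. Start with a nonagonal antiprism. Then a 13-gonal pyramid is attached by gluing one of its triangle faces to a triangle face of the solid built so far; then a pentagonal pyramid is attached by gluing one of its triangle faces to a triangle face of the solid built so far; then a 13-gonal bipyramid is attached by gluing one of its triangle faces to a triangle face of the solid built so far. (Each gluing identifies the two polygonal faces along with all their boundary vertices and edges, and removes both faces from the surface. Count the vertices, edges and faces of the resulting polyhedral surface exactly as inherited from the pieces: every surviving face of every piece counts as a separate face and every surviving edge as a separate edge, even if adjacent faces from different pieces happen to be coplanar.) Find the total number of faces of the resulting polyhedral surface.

60

A nonagonal antiprism: V=18, E=36, F=20.
Attach a 13-gonal pyramid (V=14, E=26, F=14) along a 3-gon: merge 3 vertices and 3 edges, delete both glued faces → V=29, E=59, F=32.
Attach a pentagonal pyramid (V=6, E=10, F=6) along a 3-gon: merge 3 vertices and 3 edges, delete both glued faces → V=32, E=66, F=36.
Attach a 13-gonal bipyramid (V=15, E=39, F=26) along a 3-gon: merge 3 vertices and 3 edges, delete both glued faces → V=44, E=102, F=60.
Check: V − E + F = 44 − 102 + 60 = 2.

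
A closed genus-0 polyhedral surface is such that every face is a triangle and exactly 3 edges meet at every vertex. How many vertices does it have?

Each face has 3 edges and each edge borders two faces, so 2E = 3F.
Each vertex has degree 3, so 3V = 2E and hence V = 3F/3.
Euler: V − E + F = 2 ⇒ (3F/3) − (3F/2) + F = 2.
Multiply by 6: (6 − 9 + 6)F = 12, i.e. 3F = 12.
So F = 4, E = 3·4/2 = 6, V = 3·4/3 = 4.

4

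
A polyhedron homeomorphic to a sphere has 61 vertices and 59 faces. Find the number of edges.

Here V − E + F = 2.
E = V + F − (2) = 61 + 59 − (2) = 118.

118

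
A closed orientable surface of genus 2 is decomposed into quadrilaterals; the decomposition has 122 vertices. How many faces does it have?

χ = 2 − 2·2 = -2, and every face is a square so 4F = 2E.
V − E + F = -2 with E = 4F/2 gives 122 − (4/2 − 1)·F = -2, so F = 124 and E = 248.

124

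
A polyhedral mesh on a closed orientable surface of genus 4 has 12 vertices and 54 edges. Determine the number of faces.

For a closed orientable surface of genus 4, χ = 2 − 2·4 = -6.
F = -6 − V + E = -6 − 12 + 54 = 36.

36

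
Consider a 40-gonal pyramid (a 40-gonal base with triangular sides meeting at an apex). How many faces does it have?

A pyramid on an n-gon base has one n-gon and n triangles: V = 40 + 1 = 41, E = 2·40 = 80, F = 40 + 1 = 41.
Check: V − E + F = 41 − 80 + 41 = 2.

41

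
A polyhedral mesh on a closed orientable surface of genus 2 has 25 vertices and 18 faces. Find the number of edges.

45

For a closed orientable surface of genus 2, χ = 2 − 2·2 = -2.
E = V + F − (-2) = 25 + 18 − (-2) = 45.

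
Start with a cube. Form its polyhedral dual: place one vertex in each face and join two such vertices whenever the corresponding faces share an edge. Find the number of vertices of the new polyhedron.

6

The base solid has V = 8, E = 12, F = 6.
The dual swaps V and F and preserves E: V′ = F = 6, E′ = E = 12, F′ = V = 8.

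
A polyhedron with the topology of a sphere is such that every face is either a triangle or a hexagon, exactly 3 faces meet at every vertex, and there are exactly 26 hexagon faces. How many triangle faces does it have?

Let x be the number of triangles; then F = 26 + x.
Edge–face incidences: 2E = 6·26 + 3·x = 156 + 3x.
Every vertex has degree 3, so 3V = 2E.
Euler: V − E + F = 2 ⇒ (2E)/3 − E + (26 + x) = 2.
Multiply by 6: 2·(2E) − 3·(2E) + 6·(26 + x) = 12, i.e. 156 + 6x − (156 + 3x) = 12.
Collecting terms: 3x = 12, so x = 4.
Then 2E = 156 + 3·4 = 168, so E = 84, V = 2E/3 = 56, F = 26 + 4 = 30.

4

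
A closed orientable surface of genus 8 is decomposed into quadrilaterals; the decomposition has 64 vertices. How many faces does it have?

χ = 2 − 2·8 = -14, and every face is a square so 4F = 2E.
V − E + F = -14 with E = 4F/2 gives 64 − (4/2 − 1)·F = -14, so F = 78 and E = 156.

78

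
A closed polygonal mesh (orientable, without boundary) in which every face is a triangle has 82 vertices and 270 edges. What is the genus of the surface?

Every face is a triangle and each edge borders two faces, so 3F = 2·270, giving F = 180.
χ = V − E + F = 82 − 270 + 180 = -8.
For a closed orientable surface χ = 2 − 2g, so g = (2 − (-8))/2 = 5.

5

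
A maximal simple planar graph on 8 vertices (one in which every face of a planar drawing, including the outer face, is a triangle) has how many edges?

In a plane triangulation 3F = 2E and V − E + F = 2, so E = 3V − 6 = 3·8 − 6 = 18.

18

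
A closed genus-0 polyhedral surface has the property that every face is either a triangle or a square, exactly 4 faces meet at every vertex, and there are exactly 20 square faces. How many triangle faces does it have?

Let x be the number of triangles; then F = 20 + x.
Edge–face incidences: 2E = 4·20 + 3·x = 80 + 3x.
Every vertex has degree 4, so 4V = 2E.
Euler: V − E + F = 2 ⇒ (2E)/4 − E + (20 + x) = 2.
Multiply by 8: 2·(2E) − 4·(2E) + 8·(20 + x) = 16, i.e. 160 + 8x − 2·(80 + 3x) = 16.
Collecting terms: 2x = 16, so x = 8.
Then 2E = 80 + 3·8 = 104, so E = 52, V = 2E/4 = 26, F = 20 + 8 = 28.

8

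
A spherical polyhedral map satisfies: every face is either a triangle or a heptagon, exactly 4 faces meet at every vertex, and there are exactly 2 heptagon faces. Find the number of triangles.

Let x be the number of triangles; then F = 2 + x.
Edge–face incidences: 2E = 7·2 + 3·x = 14 + 3x.
Every vertex has degree 4, so 4V = 2E.
Euler: V − E + F = 2 ⇒ (2E)/4 − E + (2 + x) = 2.
Multiply by 8: 2·(2E) − 4·(2E) + 8·(2 + x) = 16, i.e. 16 + 8x − 2·(14 + 3x) = 16.
Collecting terms: 2x − 12 = 16, so 2x = 28, so x = 14.
Then 2E = 14 + 3·14 = 56, so E = 28, V = 2E/4 = 14, F = 2 + 14 = 16.

14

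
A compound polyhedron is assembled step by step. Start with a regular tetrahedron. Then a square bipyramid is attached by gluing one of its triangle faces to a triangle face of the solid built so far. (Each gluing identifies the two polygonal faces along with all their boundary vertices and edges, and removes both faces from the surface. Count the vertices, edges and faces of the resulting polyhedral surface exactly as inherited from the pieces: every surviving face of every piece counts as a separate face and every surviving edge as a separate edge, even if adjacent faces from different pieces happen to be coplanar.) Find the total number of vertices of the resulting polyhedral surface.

A regular tetrahedron: V=4, E=6, F=4.
Attach a square bipyramid (V=6, E=12, F=8) along a 3-gon: merge 3 vertices and 3 edges, delete both glued faces → V=7, E=15, F=10.
Check: V − E + F = 7 − 15 + 10 = 2.

7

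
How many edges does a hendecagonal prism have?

33

A prism on an n-gon has two n-gon bases and n rectangular sides: V = 2·11 = 22, E = 3·11 = 33, F = 11 + 2 = 13.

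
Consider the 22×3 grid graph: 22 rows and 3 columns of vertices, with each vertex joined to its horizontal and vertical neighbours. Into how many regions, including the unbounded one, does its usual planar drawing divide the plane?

43

The grid has V = 22·3 = 66 vertices and E = 22·2 + 3·21 = 107 edges.
F = 2 − V + E = 2 − 66 + 107 = 43.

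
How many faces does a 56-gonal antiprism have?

114

An antiprism on an n-gon has two n-gon caps and 2n triangles: V = 2·56 = 112, E = 4·56 = 224, F = 2·56 + 2 = 114.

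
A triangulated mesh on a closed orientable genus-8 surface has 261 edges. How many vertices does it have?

χ = 2 − 2·8 = -14, and every face is a triangle so 3F = 2E.
F = 2E/3 = 174. Then V = -14 + E − F = -14 + 261 − 174 = 73.

73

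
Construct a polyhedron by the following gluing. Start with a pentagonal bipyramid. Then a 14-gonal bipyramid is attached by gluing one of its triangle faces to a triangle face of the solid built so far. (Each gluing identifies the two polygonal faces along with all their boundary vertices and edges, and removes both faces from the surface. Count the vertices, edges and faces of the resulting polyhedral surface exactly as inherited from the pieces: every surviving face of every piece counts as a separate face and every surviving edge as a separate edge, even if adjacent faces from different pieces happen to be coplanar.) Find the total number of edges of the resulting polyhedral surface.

A pentagonal bipyramid: V=7, E=15, F=10.
Attach a 14-gonal bipyramid (V=16, E=42, F=28) along a 3-gon: merge 3 vertices and 3 edges, delete both glued faces → V=20, E=54, F=36.
Check: V − E + F = 20 − 54 + 36 = 2.

54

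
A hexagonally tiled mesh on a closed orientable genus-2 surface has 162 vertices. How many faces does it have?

82

χ = 2 − 2·2 = -2, and every face is a hexagon so 6F = 2E.
V − E + F = -2 with E = 6F/2 gives 162 − (6/2 − 1)·F = -2, so F = 82 and E = 246.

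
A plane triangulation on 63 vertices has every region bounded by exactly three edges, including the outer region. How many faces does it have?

In a plane triangulation 3F = 2E and V − E + F = 2, so F = 2V − 4 = 2·63 − 4 = 122.

122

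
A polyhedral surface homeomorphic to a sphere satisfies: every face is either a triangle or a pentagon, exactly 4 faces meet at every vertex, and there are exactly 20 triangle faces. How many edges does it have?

Let x be the number of pentagons; then F = 20 + x.
Edge–face incidences: 2E = 3·20 + 5·x = 60 + 5x.
Every vertex has degree 4, so 4V = 2E.
Euler: V − E + F = 2 ⇒ (2E)/4 − E + (20 + x) = 2.
Multiply by 8: 2·(2E) − 4·(2E) + 8·(20 + x) = 16, i.e. 160 + 8x − 2·(60 + 5x) = 16.
Collecting terms: −2x + 40 = 16, so −2x = −24, so x = 12.
Then 2E = 60 + 5·12 = 120, so E = 60, V = 2E/4 = 30, F = 20 + 12 = 32.

60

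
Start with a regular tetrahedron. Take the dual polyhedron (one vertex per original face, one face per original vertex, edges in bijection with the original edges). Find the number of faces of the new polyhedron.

4

The base solid has V = 4, E = 6, F = 4.
The dual swaps V and F and preserves E: V′ = F = 4, E′ = E = 6, F′ = V = 4.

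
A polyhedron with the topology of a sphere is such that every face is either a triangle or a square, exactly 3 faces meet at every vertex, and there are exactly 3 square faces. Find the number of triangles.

2

Let x be the number of triangles; then F = 3 + x.
Edge–face incidences: 2E = 4·3 + 3·x = 12 + 3x.
Every vertex has degree 3, so 3V = 2E.
Euler: V − E + F = 2 ⇒ (2E)/3 − E + (3 + x) = 2.
Multiply by 6: 2·(2E) − 3·(2E) + 6·(3 + x) = 12, i.e. 18 + 6x − (12 + 3x) = 12.
Collecting terms: 3x + 6 = 12, so 3x = 6, so x = 2.
Then 2E = 12 + 3·2 = 18, so E = 9, V = 2E/3 = 6, F = 3 + 2 = 5.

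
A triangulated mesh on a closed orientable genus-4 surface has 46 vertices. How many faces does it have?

104

χ = 2 − 2·4 = -6, and every face is a triangle so 3F = 2E.
V − E + F = -6 with E = 3F/2 gives 46 − (3/2 − 1)·F = -6, so F = 104 and E = 156.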